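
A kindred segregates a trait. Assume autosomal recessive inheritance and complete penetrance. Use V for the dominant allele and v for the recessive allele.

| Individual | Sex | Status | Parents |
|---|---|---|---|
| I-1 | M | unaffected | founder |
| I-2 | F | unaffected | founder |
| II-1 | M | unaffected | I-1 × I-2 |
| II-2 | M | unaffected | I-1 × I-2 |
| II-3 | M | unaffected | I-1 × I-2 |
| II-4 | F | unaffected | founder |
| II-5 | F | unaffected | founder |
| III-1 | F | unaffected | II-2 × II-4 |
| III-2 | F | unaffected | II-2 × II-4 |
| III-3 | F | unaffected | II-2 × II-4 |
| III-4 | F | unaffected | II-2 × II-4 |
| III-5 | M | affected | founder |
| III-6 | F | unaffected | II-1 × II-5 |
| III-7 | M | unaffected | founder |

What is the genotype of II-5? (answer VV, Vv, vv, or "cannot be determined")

cannot be determined

II-5's phenotype allows VV or Vv, and no parent or child forces a single allele at both positions; consistent genotype assignments exist with II-5 as VV or Vv.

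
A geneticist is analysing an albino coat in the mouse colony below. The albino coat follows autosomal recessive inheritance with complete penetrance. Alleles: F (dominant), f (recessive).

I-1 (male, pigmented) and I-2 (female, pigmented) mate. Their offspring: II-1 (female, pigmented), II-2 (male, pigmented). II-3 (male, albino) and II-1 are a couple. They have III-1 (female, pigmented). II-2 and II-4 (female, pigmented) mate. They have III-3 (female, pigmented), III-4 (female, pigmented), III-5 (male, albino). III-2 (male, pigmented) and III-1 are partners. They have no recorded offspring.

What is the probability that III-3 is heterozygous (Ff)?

2/3

II-2 is pigmented so carries F and passed f to III-5 (ff), so II-2 is Ff.
II-4 is pigmented so carries F and passed f to III-5 (ff), so II-4 is Ff.
Their cross gives offspring ratios 1/4 FF : 1/2 Ff : 1/4 ff. Conditioning on III-3 being pigmented, P(Ff) = 1/2 / 3/4 = 2/3.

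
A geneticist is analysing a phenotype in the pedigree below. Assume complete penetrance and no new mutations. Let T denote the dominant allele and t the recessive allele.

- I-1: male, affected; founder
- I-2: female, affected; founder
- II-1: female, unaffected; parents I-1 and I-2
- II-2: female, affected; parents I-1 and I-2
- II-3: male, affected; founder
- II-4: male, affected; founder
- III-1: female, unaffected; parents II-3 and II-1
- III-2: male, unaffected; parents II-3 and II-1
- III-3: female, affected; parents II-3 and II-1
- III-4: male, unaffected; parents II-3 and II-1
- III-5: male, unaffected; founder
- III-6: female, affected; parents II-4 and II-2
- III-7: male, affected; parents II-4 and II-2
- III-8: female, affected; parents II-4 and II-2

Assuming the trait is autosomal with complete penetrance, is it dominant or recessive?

I-1 and I-2 are both affected yet have an unaffected child II-1. Under a recessive model two affected parents are homozygous and every child would be affected, so the trait cannot be recessive.

dominant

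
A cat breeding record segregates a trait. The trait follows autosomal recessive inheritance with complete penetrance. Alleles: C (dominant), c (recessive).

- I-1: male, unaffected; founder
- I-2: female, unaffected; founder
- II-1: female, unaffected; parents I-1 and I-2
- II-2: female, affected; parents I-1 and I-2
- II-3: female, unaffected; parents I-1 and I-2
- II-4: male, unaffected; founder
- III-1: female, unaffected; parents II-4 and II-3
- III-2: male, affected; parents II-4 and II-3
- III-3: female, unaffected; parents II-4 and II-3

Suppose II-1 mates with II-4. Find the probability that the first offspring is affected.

I-1 is unaffected so carries C and passed c to II-2 (cc), so I-1 is Cc.
I-2 is unaffected so carries C and passed c to II-2 (cc), so I-2 is Cc.
II-1 is an unaffected offspring of I-1 (Cc) × I-2 (Cc), whose cross gives 1/4 CC : 1/2 Cc : 1/4 cc; conditioning on being unaffected, II-1 is CC with probability 1/3, Cc with probability 2/3.
II-4 is unaffected so carries C and passed c to III-2 (cc), so II-4 is Cc.
Summing over parental genotype combinations, P(offspring is affected) = 2/3·1/4 = 1/6.

1/6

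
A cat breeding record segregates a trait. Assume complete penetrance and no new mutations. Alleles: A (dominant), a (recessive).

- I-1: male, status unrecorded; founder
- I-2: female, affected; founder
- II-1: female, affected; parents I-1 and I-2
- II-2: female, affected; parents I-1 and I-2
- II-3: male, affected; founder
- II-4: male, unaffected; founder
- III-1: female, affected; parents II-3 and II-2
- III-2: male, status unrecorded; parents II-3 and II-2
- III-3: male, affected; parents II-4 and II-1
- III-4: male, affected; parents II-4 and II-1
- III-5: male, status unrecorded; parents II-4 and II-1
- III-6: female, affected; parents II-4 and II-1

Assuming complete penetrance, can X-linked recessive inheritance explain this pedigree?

Under X-linked recessive, III-6 (affected, female) cannot arise from II-4 (unaffected) × II-1 (affected).

No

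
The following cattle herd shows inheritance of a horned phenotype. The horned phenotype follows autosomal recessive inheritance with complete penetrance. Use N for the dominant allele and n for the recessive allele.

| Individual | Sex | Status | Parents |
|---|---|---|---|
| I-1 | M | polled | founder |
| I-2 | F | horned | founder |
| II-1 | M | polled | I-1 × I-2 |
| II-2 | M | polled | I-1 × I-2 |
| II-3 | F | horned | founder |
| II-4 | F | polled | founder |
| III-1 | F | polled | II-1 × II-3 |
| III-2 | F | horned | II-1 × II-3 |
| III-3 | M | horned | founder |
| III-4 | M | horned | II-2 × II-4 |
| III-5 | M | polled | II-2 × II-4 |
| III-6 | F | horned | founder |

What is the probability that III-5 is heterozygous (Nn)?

II-2 is polled so carries N and received n from I-2 (nn), so II-2 is Nn.
II-4 is polled so carries N and passed n to III-4 (nn), so II-4 is Nn.
Their cross gives offspring ratios 1/4 NN : 1/2 Nn : 1/4 nn. Conditioning on III-5 being polled, P(Nn) = 1/2 / 3/4 = 2/3.

2/3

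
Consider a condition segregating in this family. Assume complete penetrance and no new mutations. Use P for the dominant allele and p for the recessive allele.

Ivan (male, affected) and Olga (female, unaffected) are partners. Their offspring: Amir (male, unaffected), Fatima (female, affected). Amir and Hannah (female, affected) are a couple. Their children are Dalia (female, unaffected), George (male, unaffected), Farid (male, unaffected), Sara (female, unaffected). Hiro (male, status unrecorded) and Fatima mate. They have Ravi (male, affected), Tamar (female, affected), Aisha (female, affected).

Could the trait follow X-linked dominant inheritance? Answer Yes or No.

A consistent assignment under X-linked dominant exists: Ivan X^P Y, Olga X^p X^p, Amir X^p Y, Fatima X^P X^p, Hannah X^P X^p, Hiro X^P Y, Dalia X^p X^p, George X^p Y, Farid X^p Y, Sara X^p X^p, Ravi X^P Y, Tamar X^P X^P, Aisha X^P X^P.
In this assignment every recorded phenotype matches its genotype and every non-founder's genotype is obtainable from its parents' genotypes, so the pedigree is consistent.

Yes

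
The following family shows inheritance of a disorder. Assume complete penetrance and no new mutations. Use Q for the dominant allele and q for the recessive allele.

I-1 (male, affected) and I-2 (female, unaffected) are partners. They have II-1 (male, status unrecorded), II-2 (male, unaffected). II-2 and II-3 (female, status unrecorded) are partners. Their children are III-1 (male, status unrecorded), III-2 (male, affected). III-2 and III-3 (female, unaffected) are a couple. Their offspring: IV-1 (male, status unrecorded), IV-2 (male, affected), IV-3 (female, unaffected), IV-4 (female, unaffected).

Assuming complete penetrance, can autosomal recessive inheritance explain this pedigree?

Yes

A consistent assignment under autosomal recessive exists: I-1 qq, I-2 QQ, II-1 Qq, II-2 Qq, II-3 Qq, III-1 QQ, III-2 qq, III-3 Qq, IV-1 Qq, IV-2 qq, IV-3 Qq, IV-4 Qq.
In this assignment every recorded phenotype matches its genotype and every non-founder's genotype is obtainable from its parents' genotypes, so the pedigree is consistent.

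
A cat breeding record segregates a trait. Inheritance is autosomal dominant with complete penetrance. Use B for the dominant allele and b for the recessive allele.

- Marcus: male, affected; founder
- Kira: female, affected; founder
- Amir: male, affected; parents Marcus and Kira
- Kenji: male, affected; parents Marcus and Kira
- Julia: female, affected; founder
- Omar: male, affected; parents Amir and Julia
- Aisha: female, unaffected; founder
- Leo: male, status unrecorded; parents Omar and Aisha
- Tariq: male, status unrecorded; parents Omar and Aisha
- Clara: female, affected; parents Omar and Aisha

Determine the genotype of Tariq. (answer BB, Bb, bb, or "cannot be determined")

Tariq's phenotype is unrecorded, and no parent or child forces a single allele at both positions; consistent genotype assignments exist with Tariq as Bb or bb.

cannot be determined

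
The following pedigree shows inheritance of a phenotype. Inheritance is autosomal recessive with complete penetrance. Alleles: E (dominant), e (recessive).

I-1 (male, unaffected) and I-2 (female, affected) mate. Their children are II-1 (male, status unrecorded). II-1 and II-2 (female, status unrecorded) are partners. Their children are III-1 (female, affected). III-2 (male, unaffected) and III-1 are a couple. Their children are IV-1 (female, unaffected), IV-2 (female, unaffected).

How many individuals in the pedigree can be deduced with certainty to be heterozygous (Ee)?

2

Obligate heterozygotes: IV-1 is unaffected so carries E and received e from III-1 (ee), so IV-1 is Ee; IV-2 is unaffected so carries E and received e from III-1 (ee), so IV-2 is Ee.
Every other individual is either homozygous by phenotype or has at least one consistent homozygous assignment, so the count is 2.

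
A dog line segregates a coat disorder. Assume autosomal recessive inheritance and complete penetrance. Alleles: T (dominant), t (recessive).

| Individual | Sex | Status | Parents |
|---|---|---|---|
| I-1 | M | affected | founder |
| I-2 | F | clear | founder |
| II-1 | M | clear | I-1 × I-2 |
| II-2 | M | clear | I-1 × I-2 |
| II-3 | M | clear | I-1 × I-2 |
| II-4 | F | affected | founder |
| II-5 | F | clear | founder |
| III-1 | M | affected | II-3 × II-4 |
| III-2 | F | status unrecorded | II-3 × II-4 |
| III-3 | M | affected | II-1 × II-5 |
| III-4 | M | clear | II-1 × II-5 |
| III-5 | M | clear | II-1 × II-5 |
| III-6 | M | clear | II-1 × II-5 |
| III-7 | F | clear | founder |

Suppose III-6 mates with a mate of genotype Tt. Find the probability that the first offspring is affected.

II-1 is clear so carries T and received t from I-1 (tt), so II-1 is Tt.
II-5 is clear so carries T and passed t to III-3 (tt), so II-5 is Tt.
III-6 is a clear offspring of II-1 (Tt) × II-5 (Tt), whose cross gives 1/4 TT : 1/2 Tt : 1/4 tt; conditioning on being clear, III-6 is TT with probability 1/3, Tt with probability 2/3.
Summing over parental genotype combinations, P(offspring is affected) = 2/3·1/4 = 1/6.

1/6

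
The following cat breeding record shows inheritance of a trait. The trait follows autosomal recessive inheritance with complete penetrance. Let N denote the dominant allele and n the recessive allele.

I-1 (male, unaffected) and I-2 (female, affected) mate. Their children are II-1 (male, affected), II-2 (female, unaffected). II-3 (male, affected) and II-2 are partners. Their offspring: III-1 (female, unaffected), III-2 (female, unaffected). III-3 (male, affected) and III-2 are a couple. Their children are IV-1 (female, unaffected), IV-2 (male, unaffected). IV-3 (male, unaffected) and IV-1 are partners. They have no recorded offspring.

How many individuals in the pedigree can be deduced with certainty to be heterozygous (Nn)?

6

Obligate heterozygotes: I-1 is unaffected so carries N and passed n to II-1 (nn), so I-1 is Nn; II-2 is unaffected so carries N and received n from I-2 (nn), so II-2 is Nn; III-1 is unaffected so carries N and received n from II-3 (nn), so III-1 is Nn; III-2 is unaffected so carries N and received n from II-3 (nn), so III-2 is Nn; IV-1 is unaffected so carries N and received n from III-3 (nn), so IV-1 is Nn; IV-2 is unaffected so carries N and received n from III-3 (nn), so IV-2 is Nn.
Every other individual is either homozygous by phenotype or has at least one consistent homozygous assignment, so the count is 6.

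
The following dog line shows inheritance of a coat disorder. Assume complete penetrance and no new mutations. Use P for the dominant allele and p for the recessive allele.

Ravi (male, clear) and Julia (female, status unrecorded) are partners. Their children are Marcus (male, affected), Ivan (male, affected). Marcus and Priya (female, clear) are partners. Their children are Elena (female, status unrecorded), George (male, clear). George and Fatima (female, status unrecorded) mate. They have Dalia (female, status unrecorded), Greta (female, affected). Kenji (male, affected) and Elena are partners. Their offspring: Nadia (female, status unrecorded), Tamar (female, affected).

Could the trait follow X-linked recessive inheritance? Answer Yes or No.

No

Under X-linked recessive, Greta (affected, female) cannot arise from George (clear) × Fatima (unrecorded).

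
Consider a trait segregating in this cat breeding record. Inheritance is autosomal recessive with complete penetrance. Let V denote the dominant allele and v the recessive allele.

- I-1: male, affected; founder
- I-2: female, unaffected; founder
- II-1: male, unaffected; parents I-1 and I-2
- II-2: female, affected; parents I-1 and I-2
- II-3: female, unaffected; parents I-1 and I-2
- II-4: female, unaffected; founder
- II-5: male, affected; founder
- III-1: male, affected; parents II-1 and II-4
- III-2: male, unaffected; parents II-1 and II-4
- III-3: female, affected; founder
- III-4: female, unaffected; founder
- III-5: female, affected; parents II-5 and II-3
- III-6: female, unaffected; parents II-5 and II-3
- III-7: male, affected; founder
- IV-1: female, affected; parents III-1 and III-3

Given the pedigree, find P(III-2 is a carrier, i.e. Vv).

II-1 is unaffected so carries V and received v from I-1 (vv), so II-1 is Vv.
II-4 is unaffected so carries V and passed v to III-1 (vv), so II-4 is Vv.
Their cross gives offspring ratios 1/4 VV : 1/2 Vv : 1/4 vv. Conditioning on III-2 being unaffected, P(Vv) = 1/2 / 3/4 = 2/3.

2/3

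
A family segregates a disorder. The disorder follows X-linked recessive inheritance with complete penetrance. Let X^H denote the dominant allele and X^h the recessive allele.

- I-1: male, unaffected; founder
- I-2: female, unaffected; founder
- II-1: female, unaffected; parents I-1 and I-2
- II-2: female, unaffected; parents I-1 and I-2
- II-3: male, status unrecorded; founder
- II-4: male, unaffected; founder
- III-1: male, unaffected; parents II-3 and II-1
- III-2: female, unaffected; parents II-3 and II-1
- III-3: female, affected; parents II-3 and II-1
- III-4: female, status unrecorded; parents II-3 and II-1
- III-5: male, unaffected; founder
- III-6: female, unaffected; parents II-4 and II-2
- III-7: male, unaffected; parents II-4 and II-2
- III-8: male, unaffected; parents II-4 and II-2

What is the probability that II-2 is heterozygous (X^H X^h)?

1/5

I-1 is unaffected, so I-1 is X^H Y.
I-2 is unaffected so carries H and passed h to II-1 (X^H X^h, whose H came from I-1), so I-2 is X^H X^h.
Their cross gives offspring ratios 1/2 X^H X^H : 1/2 X^H X^h. Conditioning on II-2 being unaffected, P(X^H X^h) = 1/2 / 1 = 1/2 before taking II-2's own offspring into account.
II-4 is unaffected, so II-4 is X^H Y.
Now use II-2's offspring. Probability of each recorded status — unaffected son III-7: 1/2 if II-2 is X^H X^h, 1 if X^H X^H; unaffected son III-8: 1/2 if II-2 is X^H X^h, 1 if X^H X^H. (III-6: equally likely either way, so uninformative.)
Bayes: P(X^H X^h) = 1/2·1/4 / (1/2·1/4 + 1/2·1) = 1/5.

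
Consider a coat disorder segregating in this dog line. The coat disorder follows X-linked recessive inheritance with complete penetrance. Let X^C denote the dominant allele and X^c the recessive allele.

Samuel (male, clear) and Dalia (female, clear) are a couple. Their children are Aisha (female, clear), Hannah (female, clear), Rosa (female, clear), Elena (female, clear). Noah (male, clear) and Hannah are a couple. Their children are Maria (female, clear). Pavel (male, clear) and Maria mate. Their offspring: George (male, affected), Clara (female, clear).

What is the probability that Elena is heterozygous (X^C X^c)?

Samuel is clear, so Samuel is X^C Y.
Dalia is clear so carries C and passed c to Hannah (X^C X^c, whose C came from Samuel), so Dalia is X^C X^c.
Their cross gives offspring ratios 1/2 X^C X^C : 1/2 X^C X^c. Conditioning on Elena being clear, P(X^C X^c) = 1/2 / 1 = 1/2.

1/2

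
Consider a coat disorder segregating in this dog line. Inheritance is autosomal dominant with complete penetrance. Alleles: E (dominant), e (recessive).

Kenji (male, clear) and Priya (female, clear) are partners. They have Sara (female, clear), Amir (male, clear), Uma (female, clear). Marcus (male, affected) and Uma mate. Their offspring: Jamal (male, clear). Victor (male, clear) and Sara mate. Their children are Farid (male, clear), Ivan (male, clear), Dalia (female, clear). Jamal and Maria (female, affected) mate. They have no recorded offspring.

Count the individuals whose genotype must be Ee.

Obligate heterozygotes: Marcus is affected so carries E and passed e to Jamal (ee), so Marcus is Ee.
Every other individual is either homozygous by phenotype or has at least one consistent homozygous assignment, so the count is 1.

1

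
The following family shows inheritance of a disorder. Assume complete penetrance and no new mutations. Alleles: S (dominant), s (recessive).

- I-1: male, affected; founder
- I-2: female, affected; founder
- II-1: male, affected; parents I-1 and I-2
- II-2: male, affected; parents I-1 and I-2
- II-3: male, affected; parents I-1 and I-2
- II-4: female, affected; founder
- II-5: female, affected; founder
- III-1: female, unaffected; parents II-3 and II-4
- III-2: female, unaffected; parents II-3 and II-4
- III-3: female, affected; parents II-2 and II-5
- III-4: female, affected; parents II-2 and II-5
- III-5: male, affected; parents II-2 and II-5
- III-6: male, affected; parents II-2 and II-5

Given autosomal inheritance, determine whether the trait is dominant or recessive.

dominant

II-3 and II-4 are both affected yet have an unaffected child III-1. Under a recessive model two affected parents are homozygous and every child would be affected, so the trait cannot be recessive.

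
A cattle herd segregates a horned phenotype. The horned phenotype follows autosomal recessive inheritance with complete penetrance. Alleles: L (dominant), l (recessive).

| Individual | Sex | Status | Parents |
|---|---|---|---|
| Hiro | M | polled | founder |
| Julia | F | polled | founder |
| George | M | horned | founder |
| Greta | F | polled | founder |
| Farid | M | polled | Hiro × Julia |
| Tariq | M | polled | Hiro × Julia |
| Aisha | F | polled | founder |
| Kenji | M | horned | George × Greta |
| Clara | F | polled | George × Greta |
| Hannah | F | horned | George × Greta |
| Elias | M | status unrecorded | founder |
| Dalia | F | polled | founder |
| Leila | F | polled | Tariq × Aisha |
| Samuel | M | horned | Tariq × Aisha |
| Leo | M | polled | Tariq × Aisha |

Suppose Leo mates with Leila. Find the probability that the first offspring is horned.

1/9

Tariq is polled so carries L and passed l to Samuel (ll), so Tariq is Ll.
Aisha is polled so carries L and passed l to Samuel (ll), so Aisha is Ll.
Leo is a polled offspring of Tariq (Ll) × Aisha (Ll), whose cross gives 1/4 LL : 1/2 Ll : 1/4 ll; conditioning on being polled, Leo is LL with probability 1/3, Ll with probability 2/3.
Leila is a polled offspring of Tariq (Ll) × Aisha (Ll), whose cross gives 1/4 LL : 1/2 Ll : 1/4 ll; conditioning on being polled, Leila is LL with probability 1/3, Ll with probability 2/3.
Summing over parental genotype combinations, P(offspring is horned) = 4/9·1/4 = 1/9.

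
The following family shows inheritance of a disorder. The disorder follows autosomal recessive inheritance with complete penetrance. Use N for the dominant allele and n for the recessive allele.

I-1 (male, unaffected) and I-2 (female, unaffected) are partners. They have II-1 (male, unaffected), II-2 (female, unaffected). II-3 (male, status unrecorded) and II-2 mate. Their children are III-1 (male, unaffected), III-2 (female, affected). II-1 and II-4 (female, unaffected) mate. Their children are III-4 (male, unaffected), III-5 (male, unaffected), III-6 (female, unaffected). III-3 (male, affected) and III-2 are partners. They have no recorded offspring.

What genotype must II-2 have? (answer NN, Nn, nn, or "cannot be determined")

Nn

From phenotype alone, II-2 is NN or Nn.
II-2 is unaffected so carries N and passed n to III-2 (nn), so II-2 is Nn.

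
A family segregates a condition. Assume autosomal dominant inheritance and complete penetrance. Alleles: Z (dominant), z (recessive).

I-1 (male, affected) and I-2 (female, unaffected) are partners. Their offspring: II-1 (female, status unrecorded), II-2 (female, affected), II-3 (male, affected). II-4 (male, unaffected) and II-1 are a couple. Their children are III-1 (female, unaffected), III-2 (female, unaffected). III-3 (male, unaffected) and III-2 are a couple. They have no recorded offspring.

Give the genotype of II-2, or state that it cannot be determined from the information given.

From phenotype alone, II-2 is ZZ or Zz.
II-2 is affected so carries Z and received z from I-2 (zz), so II-2 is Zz.

Zz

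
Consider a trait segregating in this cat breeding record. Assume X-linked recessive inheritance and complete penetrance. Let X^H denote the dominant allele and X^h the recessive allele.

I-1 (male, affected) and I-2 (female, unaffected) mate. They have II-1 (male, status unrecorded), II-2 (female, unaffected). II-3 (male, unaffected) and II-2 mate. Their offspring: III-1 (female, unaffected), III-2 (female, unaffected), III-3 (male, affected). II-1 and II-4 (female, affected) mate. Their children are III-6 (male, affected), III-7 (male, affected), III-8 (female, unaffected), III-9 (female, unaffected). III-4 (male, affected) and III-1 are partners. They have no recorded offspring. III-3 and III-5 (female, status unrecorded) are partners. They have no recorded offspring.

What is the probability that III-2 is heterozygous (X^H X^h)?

1/2

II-3 is unaffected, so II-3 is X^H Y.
II-2 is unaffected so carries H and received h from I-1 (X^h Y), so II-2 is X^H X^h.
Their cross gives offspring ratios 1/2 X^H X^H : 1/2 X^H X^h. Conditioning on III-2 being unaffected, P(X^H X^h) = 1/2 / 1 = 1/2.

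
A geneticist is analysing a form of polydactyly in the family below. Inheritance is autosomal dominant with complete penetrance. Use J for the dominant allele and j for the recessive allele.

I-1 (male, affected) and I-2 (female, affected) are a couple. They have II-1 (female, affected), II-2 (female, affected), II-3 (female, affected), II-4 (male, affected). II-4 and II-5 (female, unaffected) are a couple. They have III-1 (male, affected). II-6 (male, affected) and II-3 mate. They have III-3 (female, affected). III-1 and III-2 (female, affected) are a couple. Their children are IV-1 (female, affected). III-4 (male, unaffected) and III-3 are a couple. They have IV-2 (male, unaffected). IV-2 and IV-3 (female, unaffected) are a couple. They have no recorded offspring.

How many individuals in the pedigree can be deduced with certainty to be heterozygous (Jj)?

2

Obligate heterozygotes: III-1 is affected so carries J and received j from II-5 (jj), so III-1 is Jj; III-3 is affected so carries J and passed j to IV-2 (jj), so III-3 is Jj.
Every other individual is either homozygous by phenotype or has at least one consistent homozygous assignment, so the count is 2.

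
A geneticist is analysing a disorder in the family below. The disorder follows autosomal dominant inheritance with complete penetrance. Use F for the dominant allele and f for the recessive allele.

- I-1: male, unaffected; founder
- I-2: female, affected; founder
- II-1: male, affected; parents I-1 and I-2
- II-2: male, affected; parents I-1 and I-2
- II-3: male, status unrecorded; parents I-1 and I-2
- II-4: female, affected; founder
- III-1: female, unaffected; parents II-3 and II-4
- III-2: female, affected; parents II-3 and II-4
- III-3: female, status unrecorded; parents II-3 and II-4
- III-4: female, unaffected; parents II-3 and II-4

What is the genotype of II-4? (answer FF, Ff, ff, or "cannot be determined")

From phenotype alone, II-4 is FF or Ff.
II-4 is affected so carries F and passed f to III-1 (ff), so II-4 is Ff.

Ff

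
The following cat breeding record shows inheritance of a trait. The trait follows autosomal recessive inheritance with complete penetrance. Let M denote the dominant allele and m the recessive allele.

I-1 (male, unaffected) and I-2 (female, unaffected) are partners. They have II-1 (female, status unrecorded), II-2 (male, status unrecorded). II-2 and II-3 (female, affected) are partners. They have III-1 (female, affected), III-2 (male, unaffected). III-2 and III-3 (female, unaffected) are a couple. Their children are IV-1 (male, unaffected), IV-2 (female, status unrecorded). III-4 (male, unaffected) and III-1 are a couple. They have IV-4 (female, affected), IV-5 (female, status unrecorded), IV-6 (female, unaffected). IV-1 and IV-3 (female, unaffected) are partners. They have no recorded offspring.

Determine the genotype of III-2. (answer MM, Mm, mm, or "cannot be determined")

Mm

From phenotype alone, III-2 is MM or Mm.
III-2 is unaffected so carries M and received m from II-3 (mm), so III-2 is Mm.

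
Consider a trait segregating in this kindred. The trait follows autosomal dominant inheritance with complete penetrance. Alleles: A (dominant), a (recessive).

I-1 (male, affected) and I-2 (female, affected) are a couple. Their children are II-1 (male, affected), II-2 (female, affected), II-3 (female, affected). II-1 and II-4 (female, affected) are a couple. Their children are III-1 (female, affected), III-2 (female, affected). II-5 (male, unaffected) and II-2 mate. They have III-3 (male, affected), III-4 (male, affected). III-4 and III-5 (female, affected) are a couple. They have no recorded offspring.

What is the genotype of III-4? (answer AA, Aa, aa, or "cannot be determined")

Aa

From phenotype alone, III-4 is AA or Aa.
III-4 is affected so carries A and received a from II-5 (aa), so III-4 is Aa.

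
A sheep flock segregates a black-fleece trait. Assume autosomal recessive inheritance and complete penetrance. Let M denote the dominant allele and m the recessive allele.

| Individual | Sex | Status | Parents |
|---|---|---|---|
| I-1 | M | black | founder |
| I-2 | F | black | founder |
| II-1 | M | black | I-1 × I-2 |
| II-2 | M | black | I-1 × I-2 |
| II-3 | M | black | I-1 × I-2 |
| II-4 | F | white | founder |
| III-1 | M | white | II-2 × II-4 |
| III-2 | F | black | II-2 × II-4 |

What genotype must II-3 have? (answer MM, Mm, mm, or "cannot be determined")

II-3 is black, so II-3 is mm.

mm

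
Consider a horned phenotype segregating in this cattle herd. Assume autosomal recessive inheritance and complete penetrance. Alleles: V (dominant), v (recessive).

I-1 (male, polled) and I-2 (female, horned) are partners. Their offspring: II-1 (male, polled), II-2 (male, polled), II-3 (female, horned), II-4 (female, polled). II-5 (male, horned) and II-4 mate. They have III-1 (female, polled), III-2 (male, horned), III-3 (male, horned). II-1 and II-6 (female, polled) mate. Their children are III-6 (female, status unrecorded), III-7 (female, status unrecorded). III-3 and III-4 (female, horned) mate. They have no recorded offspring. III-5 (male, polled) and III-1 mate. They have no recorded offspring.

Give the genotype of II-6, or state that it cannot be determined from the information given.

cannot be determined

II-6's phenotype allows VV or Vv, and no parent or child forces a single allele at both positions; consistent genotype assignments exist with II-6 as VV or Vv.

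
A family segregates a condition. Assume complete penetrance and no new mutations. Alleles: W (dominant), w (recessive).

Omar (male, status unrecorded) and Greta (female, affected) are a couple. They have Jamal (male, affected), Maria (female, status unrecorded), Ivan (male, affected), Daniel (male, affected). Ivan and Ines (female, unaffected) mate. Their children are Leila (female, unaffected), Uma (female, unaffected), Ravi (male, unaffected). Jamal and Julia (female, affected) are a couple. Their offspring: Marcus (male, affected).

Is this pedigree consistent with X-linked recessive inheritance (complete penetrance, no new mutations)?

Yes

A consistent assignment under X-linked recessive exists: Omar X^W Y, Greta X^w X^w, Jamal X^w Y, Maria X^W X^w, Ivan X^w Y, Daniel X^w Y, Ines X^W X^W, Julia X^w X^w, Leila X^W X^w, Uma X^W X^w, Ravi X^W Y, Marcus X^w Y.
In this assignment every recorded phenotype matches its genotype and every non-founder's genotype is obtainable from its parents' genotypes, so the pedigree is consistent.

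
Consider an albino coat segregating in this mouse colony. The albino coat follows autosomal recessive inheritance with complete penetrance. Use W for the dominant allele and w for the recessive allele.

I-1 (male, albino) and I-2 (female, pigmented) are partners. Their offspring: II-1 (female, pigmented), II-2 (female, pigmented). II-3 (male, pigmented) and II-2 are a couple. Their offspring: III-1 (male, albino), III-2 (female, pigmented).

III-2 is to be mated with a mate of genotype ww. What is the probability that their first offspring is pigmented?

2/3

II-3 is pigmented so carries W and passed w to III-1 (ww), so II-3 is Ww.
II-2 is pigmented so carries W and received w from I-1 (ww), so II-2 is Ww.
III-2 is a pigmented offspring of II-3 (Ww) × II-2 (Ww), whose cross gives 1/4 WW : 1/2 Ww : 1/4 ww; conditioning on being pigmented, III-2 is WW with probability 1/3, Ww with probability 2/3.
Summing over parental genotype combinations, P(offspring is pigmented) = 1/3·1 + 2/3·1/2 = 2/3.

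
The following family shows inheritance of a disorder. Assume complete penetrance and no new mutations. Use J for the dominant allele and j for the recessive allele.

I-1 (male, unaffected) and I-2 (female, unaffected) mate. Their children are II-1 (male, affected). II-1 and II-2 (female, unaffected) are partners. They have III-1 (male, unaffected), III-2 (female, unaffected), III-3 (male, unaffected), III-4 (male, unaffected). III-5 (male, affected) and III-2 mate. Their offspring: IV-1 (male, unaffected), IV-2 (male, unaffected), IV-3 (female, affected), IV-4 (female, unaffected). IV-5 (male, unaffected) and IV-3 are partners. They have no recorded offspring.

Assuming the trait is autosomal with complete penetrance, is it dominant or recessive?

recessive

I-1 and I-2 are both unaffected yet have an affected child II-1. Under dominance, an affected child requires at least one affected parent, so the trait cannot be dominant.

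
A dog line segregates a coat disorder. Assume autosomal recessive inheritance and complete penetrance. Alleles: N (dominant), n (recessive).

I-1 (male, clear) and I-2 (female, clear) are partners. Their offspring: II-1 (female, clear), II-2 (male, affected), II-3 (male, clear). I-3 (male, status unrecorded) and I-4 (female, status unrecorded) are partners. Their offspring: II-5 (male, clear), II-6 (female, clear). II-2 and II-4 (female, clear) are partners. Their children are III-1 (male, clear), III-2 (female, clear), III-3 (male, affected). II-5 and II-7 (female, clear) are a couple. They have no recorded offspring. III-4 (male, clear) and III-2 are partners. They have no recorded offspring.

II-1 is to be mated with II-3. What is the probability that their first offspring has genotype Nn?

I-1 is clear so carries N and passed n to II-2 (nn), so I-1 is Nn.
I-2 is clear so carries N and passed n to II-2 (nn), so I-2 is Nn.
II-1 is a clear offspring of I-1 (Nn) × I-2 (Nn), whose cross gives 1/4 NN : 1/2 Nn : 1/4 nn; conditioning on being clear, II-1 is NN with probability 1/3, Nn with probability 2/3.
II-3 is a clear offspring of I-1 (Nn) × I-2 (Nn), whose cross gives 1/4 NN : 1/2 Nn : 1/4 nn; conditioning on being clear, II-3 is NN with probability 1/3, Nn with probability 2/3.
Summing over parental genotype combinations, P(offspring has genotype Nn) = 2/9·1/2 + 2/9·1/2 + 4/9·1/2 = 4/9.

4/9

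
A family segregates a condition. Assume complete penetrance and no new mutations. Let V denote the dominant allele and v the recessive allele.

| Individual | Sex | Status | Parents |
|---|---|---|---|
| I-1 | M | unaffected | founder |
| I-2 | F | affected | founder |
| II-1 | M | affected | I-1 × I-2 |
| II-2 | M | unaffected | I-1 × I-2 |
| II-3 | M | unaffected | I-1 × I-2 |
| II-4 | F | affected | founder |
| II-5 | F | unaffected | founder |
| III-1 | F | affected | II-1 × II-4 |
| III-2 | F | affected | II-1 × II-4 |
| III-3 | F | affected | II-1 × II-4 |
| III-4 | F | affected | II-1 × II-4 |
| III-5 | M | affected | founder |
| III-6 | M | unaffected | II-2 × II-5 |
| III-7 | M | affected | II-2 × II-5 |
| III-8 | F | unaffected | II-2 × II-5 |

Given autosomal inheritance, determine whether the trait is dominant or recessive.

II-2 and II-5 are both unaffected yet have an affected child III-7. Under dominance, an affected child requires at least one affected parent, so the trait cannot be dominant.

recessive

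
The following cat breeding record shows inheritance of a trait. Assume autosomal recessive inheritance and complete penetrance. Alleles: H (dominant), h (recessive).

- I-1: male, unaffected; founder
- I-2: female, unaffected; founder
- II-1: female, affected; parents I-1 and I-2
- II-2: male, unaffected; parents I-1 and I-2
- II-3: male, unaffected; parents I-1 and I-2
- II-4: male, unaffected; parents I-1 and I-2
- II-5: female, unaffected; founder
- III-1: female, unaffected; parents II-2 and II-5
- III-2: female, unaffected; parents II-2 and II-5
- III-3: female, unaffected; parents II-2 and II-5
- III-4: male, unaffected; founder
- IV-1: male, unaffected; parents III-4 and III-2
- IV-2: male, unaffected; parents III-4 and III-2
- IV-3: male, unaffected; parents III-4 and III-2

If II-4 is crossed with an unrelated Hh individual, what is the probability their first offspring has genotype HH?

1/3

I-1 is unaffected so carries H and passed h to II-1 (hh), so I-1 is Hh.
I-2 is unaffected so carries H and passed h to II-1 (hh), so I-2 is Hh.
II-4 is an unaffected offspring of I-1 (Hh) × I-2 (Hh), whose cross gives 1/4 HH : 1/2 Hh : 1/4 hh; conditioning on being unaffected, II-4 is HH with probability 1/3, Hh with probability 2/3.
Summing over parental genotype combinations, P(offspring has genotype HH) = 1/3·1/2 + 2/3·1/4 = 1/3.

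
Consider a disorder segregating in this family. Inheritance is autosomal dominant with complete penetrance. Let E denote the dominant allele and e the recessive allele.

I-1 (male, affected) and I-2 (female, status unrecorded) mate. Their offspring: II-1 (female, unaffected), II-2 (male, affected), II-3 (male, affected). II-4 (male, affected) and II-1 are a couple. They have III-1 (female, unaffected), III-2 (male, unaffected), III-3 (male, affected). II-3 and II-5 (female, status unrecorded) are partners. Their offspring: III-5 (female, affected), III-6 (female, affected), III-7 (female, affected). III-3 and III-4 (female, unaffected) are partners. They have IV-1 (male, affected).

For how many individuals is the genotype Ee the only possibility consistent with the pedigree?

Obligate heterozygotes: I-1 is affected so carries E and passed e to II-1 (ee), so I-1 is Ee; II-4 is affected so carries E and passed e to III-1 (ee), so II-4 is Ee; III-3 is affected so carries E and received e from II-1 (ee), so III-3 is Ee; IV-1 is affected so carries E and received e from III-4 (ee), so IV-1 is Ee.
Every other individual is either homozygous by phenotype or has at least one consistent homozygous assignment, so the count is 4.

4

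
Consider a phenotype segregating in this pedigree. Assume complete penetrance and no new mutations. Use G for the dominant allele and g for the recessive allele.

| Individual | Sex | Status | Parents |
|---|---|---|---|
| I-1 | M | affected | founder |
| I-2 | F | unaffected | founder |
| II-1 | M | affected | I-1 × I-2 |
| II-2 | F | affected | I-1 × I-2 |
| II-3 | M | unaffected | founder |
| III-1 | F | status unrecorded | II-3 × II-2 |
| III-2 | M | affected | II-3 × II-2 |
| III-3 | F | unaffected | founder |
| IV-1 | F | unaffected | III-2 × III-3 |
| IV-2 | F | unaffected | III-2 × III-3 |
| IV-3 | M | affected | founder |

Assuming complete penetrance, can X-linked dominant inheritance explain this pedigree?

No

Under X-linked dominant, II-1 (affected, male) cannot arise from I-1 (affected) × I-2 (unaffected).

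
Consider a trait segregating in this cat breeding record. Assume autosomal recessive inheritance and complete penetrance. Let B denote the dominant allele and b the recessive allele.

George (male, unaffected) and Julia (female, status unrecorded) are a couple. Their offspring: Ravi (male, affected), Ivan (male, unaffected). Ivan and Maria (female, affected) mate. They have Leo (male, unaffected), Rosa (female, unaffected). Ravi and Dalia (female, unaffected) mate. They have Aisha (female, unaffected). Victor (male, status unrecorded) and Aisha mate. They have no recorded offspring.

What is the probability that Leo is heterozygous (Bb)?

1

Leo is unaffected so carries B and received b from Maria (bb), so Leo is Bb, giving P(Bb) = 1.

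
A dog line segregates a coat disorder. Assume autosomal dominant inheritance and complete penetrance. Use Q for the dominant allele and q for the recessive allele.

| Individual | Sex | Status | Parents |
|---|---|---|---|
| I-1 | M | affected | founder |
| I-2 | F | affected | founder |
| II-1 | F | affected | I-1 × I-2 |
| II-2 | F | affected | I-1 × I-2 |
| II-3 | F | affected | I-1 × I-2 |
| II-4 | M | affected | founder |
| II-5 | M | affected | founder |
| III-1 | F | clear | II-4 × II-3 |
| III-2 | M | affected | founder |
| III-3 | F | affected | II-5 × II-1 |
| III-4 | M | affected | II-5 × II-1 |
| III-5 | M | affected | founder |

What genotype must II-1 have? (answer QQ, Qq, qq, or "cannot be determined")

cannot be determined

II-1's phenotype allows QQ or Qq, and no parent or child forces a single allele at both positions; consistent genotype assignments exist with II-1 as QQ or Qq.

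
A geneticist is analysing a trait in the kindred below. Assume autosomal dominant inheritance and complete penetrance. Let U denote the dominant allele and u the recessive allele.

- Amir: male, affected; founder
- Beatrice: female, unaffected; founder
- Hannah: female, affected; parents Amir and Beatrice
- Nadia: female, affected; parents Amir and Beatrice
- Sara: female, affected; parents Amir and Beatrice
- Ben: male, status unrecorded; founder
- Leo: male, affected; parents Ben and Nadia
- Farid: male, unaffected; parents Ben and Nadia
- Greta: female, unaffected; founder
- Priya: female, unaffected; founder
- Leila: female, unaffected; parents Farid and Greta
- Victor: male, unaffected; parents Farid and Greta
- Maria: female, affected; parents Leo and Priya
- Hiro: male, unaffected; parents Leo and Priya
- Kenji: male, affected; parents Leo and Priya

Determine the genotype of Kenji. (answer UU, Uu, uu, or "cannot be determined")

Uu

From phenotype alone, Kenji is UU or Uu.
Kenji is affected so carries U and received u from Priya (uu), so Kenji is Uu.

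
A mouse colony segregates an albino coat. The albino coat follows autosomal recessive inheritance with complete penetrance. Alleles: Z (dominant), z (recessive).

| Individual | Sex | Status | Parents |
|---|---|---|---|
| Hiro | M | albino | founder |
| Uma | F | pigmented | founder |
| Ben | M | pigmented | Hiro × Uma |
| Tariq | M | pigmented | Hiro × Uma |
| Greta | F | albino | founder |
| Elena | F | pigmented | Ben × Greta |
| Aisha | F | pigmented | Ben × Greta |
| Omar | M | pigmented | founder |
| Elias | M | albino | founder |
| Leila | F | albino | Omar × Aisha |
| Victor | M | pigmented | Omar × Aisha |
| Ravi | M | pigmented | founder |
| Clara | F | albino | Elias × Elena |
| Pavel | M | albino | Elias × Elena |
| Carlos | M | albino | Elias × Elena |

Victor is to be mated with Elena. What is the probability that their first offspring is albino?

1/6

Omar is pigmented so carries Z and passed z to Leila (zz), so Omar is Zz.
Aisha is pigmented so carries Z and received z from Greta (zz), so Aisha is Zz.
Victor is a pigmented offspring of Omar (Zz) × Aisha (Zz), whose cross gives 1/4 ZZ : 1/2 Zz : 1/4 zz; conditioning on being pigmented, Victor is ZZ with probability 1/3, Zz with probability 2/3.
Elena is pigmented so carries Z and received z from Greta (zz), so Elena is Zz.
Summing over parental genotype combinations, P(offspring is albino) = 2/3·1/4 = 1/6.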